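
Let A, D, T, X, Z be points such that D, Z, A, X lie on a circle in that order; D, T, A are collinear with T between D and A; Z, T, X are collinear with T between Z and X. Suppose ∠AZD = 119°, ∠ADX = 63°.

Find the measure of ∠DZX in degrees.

∠DZX = 56°

1. ∠AXD = 61°  [cyclic DZAX, opposite ∠Z+∠X]
2. ∠DAX = 56°  [△DAX]
3. ∠DZX = 56°  [same arc DX]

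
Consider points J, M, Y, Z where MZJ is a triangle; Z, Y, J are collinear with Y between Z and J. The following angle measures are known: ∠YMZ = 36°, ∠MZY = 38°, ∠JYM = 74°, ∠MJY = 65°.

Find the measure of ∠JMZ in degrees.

∠JMZ = 77°

1. ∠JZM = 38°  [Y on ray ZJ]
2. ∠MJZ = 65°  [Y on ray JZ]
3. ∠JMZ = 77°  [△MZJ]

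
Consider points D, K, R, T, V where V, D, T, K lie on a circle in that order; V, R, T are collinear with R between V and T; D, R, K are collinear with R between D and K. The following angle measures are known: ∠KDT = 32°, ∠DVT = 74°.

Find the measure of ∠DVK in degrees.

1. ∠DKT = 74°  [same arc DT]
2. ∠DTK = 74°  [△DTK]
3. ∠DVK = 106°  [cyclic VDTK, opposite ∠V+∠T]

∠DVK = 106°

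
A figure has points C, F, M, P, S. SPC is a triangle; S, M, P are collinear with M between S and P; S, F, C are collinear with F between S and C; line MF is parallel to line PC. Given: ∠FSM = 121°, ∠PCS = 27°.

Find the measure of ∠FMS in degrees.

1. ∠CSP = 121°  [M on SP, F on SC]
2. ∠CPS = 32°  [△SPC]
3. ∠FMS = 32°  [MF∥PC, corresponding at M]

∠FMS = 32°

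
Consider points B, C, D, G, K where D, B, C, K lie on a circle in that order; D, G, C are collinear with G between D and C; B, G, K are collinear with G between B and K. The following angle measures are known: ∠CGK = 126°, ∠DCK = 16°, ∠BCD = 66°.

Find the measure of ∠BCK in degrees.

1. ∠DBK = 16°  [same arc DK]
2. ∠BKD = 66°  [same arc DB]
3. ∠BDK = 98°  [△DBK]
4. ∠BCK = 82°  [cyclic DBCK, opposite ∠D+∠C]

∠BCK = 82°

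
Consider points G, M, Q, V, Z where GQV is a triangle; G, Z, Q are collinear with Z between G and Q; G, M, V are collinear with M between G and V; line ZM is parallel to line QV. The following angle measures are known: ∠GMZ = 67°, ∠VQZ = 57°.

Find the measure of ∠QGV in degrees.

∠QGV = 56°

1. ∠GVQ = 67°  [ZM∥QV, corresponding at M]
2. ∠GQV = 57°  [Z on ray QG]
3. ∠QGV = 56°  [△GQV]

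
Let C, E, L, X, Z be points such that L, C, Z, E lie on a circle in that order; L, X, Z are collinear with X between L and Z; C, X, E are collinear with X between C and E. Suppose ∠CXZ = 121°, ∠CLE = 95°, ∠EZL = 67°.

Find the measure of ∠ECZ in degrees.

∠ECZ = 41°

1. ∠EXL = 121°  [vertical angles at X]
2. ∠CZE = 85°  [cyclic LCZE, opposite ∠L+∠Z]
3. ∠EXZ = 59°  [linear pair at X on LZ]
4. ∠CEZ = 54°  [△ZXE]
5. ∠ECZ = 41°  [△CZE]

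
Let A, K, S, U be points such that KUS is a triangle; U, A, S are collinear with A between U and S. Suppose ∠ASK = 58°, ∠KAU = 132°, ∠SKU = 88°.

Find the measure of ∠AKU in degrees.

∠AKU = 14°

1. ∠KSU = 58°  [A on ray SU]
2. ∠KUS = 34°  [△KUS]
3. ∠AUK = 34°  [A on ray US]
4. ∠AKU = 14°  [△KUA]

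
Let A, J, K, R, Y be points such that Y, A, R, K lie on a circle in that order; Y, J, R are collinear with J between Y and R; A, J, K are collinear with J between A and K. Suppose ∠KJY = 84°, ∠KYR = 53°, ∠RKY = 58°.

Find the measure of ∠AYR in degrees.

1. ∠AJR = 84°  [vertical angles at J]
2. ∠KAR = 53°  [same arc RK]
3. ∠RAY = 122°  [cyclic YARK, opposite ∠A+∠K]
4. ∠ARY = 43°  [△AJR]
5. ∠AYR = 15°  [△YAR]

∠AYR = 15°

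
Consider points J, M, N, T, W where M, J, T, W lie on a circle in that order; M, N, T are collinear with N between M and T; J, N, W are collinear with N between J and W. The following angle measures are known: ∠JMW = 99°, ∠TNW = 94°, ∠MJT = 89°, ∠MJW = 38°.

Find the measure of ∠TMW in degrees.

∠TMW = 51°

1. ∠JWM = 43°  [△MJW]
2. ∠MNW = 86°  [linear pair at N on MT]
3. ∠TMW = 51°  [△MNW]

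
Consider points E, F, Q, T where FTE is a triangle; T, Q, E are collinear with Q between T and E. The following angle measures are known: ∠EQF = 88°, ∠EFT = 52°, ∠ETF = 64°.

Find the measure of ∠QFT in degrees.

1. ∠FQT = 92°  [linear pair at Q on TE]
2. ∠FTQ = 64°  [Q on ray TE]
3. ∠QFT = 24°  [△FTQ]

∠QFT = 24°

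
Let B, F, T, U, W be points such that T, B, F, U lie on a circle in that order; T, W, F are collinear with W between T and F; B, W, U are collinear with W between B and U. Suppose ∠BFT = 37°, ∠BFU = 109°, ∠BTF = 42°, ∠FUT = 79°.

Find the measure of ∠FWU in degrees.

1. ∠BUT = 37°  [same arc TB]
2. ∠BTU = 71°  [cyclic TBFU, opposite ∠T+∠F]
3. ∠BUF = 42°  [same arc BF]
4. ∠TBU = 72°  [△TBU]
5. ∠TFU = 72°  [same arc TU]
6. ∠FWU = 66°  [△FWU]

∠FWU = 66°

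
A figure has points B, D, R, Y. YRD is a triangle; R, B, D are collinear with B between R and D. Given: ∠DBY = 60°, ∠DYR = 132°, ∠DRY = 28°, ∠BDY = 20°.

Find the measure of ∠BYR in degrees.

1. ∠RBY = 120°  [linear pair at B on RD]
2. ∠BRY = 28°  [B on ray RD]
3. ∠BYR = 32°  [△YRB]

∠BYR = 32°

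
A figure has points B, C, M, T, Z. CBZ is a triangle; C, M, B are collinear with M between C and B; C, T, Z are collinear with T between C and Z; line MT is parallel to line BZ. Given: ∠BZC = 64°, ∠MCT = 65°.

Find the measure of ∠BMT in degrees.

∠BMT = 129°

1. ∠CTM = 64°  [MT∥BZ, corresponding at T]
2. ∠CMT = 51°  [△CMT]
3. ∠BMT = 129°  [linear pair at M on CB]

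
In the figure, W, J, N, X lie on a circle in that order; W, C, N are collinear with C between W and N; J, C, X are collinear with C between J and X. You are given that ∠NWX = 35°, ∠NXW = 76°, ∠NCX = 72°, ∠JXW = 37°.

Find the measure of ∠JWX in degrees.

∠JWX = 74°

1. ∠NJX = 35°  [same arc NX]
2. ∠WNX = 69°  [△WNX]
3. ∠JXN = 39°  [△NCX]
4. ∠JNX = 106°  [△JNX]
5. ∠JWX = 74°  [cyclic WJNX, opposite ∠W+∠N]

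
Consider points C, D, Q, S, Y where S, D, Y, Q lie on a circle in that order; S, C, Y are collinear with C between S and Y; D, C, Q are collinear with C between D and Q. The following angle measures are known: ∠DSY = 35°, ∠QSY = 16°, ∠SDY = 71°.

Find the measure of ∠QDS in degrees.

∠QDS = 55°

1. ∠DQY = 35°  [same arc DY]
2. ∠DYS = 74°  [△SDY]
3. ∠QDY = 16°  [same arc YQ]
4. ∠DYQ = 129°  [△DYQ]
5. ∠DQS = 74°  [same arc SD]
6. ∠DSQ = 51°  [cyclic SDYQ, opposite ∠S+∠Y]
7. ∠QDS = 55°  [△SDQ]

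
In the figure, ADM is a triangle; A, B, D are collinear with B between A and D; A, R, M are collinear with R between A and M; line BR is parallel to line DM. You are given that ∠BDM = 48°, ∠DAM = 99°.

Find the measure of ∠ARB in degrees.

1. ∠ADM = 48°  [B on ray DA]
2. ∠AMD = 33°  [△ADM]
3. ∠ARB = 33°  [BR∥DM, corresponding at R]

∠ARB = 33°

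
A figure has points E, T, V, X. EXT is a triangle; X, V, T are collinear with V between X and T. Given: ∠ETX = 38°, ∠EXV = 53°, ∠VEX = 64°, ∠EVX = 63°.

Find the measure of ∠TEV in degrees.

∠TEV = 25°

1. ∠ETV = 38°  [V on ray TX]
2. ∠EVT = 117°  [linear pair at V on XT]
3. ∠TEV = 25°  [△EVT]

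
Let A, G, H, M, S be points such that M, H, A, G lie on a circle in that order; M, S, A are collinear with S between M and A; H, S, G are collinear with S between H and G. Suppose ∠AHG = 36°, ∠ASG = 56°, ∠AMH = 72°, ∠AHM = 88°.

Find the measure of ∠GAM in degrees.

1. ∠AMG = 36°  [same arc AG]
2. ∠AGM = 92°  [cyclic MHAG, opposite ∠H+∠G]
3. ∠GAM = 52°  [△MAG]

∠GAM = 52°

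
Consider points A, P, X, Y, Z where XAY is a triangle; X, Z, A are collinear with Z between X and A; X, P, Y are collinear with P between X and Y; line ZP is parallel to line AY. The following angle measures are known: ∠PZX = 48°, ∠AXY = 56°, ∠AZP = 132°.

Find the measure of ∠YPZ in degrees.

1. ∠XAY = 48°  [ZP∥AY, corresponding at Z]
2. ∠AYX = 76°  [△XAY]
3. ∠XPZ = 76°  [ZP∥AY, corresponding at P]
4. ∠YPZ = 104°  [linear pair at P on XY]

∠YPZ = 104°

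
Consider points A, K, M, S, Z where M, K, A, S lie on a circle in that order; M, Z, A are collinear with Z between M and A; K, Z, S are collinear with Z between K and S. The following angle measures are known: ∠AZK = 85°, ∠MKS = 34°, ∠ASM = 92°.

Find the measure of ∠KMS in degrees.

1. ∠MZS = 85°  [vertical angles at Z]
2. ∠MAS = 34°  [same arc MS]
3. ∠AMS = 54°  [△MAS]
4. ∠KSM = 41°  [△MZS]
5. ∠KMS = 105°  [△MKS]

∠KMS = 105°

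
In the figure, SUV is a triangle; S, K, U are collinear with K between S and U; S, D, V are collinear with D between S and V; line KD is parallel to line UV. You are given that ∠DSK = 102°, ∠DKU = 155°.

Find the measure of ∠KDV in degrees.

∠KDV = 127°

1. ∠DKS = 25°  [linear pair at K on SU]
2. ∠KDS = 53°  [△SKD]
3. ∠KDV = 127°  [linear pair at D on SV]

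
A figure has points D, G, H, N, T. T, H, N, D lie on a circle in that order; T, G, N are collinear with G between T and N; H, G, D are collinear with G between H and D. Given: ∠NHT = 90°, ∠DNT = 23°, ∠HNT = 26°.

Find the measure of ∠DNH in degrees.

∠DNH = 49°

1. ∠NDT = 90°  [cyclic THND, opposite ∠H+∠D]
2. ∠HTN = 64°  [△THN]
3. ∠DTN = 67°  [△TND]
4. ∠HDN = 64°  [same arc HN]
5. ∠DHN = 67°  [same arc ND]
6. ∠DNH = 49°  [△HND]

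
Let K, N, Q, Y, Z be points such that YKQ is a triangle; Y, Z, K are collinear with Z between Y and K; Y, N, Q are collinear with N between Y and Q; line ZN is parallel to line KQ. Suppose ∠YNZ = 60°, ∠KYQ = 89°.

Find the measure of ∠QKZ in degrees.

∠QKZ = 31°

1. ∠KQY = 60°  [ZN∥KQ, corresponding at N]
2. ∠QKY = 31°  [△YKQ]
3. ∠QKZ = 31°  [Z on ray KY]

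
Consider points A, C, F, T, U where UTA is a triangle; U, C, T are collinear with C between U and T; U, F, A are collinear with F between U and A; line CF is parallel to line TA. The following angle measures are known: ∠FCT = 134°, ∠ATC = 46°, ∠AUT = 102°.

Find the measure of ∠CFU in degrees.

1. ∠FCU = 46°  [linear pair at C on UT]
2. ∠CUF = 102°  [C on UT, F on UA]
3. ∠CFU = 32°  [△UCF]

∠CFU = 32°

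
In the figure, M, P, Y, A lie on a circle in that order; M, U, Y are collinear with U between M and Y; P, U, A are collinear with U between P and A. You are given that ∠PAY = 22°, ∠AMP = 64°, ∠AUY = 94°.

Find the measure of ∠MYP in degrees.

1. ∠AYP = 116°  [cyclic MPYA, opposite ∠M+∠Y]
2. ∠MUP = 94°  [vertical angles at U]
3. ∠APY = 42°  [△PYA]
4. ∠PUY = 86°  [linear pair at U on MY]
5. ∠MYP = 52°  [△PUY]

∠MYP = 52°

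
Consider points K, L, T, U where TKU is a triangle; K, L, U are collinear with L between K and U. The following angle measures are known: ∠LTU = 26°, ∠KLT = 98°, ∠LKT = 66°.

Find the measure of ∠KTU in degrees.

∠KTU = 42°

1. ∠TLU = 82°  [linear pair at L on KU]
2. ∠TKU = 66°  [L on ray KU]
3. ∠LUT = 72°  [△TLU]
4. ∠KUT = 72°  [L on ray UK]
5. ∠KTU = 42°  [△TKU]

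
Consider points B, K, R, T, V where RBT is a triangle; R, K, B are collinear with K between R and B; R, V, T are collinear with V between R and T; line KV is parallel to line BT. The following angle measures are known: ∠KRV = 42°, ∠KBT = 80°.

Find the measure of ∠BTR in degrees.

∠BTR = 58°

1. ∠BRT = 42°  [K on RB, V on RT]
2. ∠RBT = 80°  [K on ray BR]
3. ∠BTR = 58°  [△RBT]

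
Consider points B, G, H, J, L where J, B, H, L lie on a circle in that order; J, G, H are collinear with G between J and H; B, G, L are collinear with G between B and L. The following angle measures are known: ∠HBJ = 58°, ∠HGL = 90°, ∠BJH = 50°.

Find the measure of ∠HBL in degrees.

∠HBL = 18°

1. ∠BHJ = 72°  [△JBH]
2. ∠BGJ = 90°  [vertical angles at G]
3. ∠BGH = 90°  [linear pair at G on JH]
4. ∠HBL = 18°  [△BGH]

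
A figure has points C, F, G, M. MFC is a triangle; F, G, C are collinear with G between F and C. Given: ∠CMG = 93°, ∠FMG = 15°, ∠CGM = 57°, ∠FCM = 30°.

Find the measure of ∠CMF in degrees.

∠CMF = 108°

1. ∠FGM = 123°  [linear pair at G on FC]
2. ∠GFM = 42°  [△MFG]
3. ∠CFM = 42°  [G on ray FC]
4. ∠CMF = 108°  [△MFC]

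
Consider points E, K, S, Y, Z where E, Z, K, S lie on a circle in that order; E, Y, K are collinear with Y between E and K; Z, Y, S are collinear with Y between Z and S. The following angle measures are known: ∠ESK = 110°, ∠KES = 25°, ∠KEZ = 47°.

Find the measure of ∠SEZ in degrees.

1. ∠EZK = 70°  [cyclic EZKS, opposite ∠Z+∠S]
2. ∠EKS = 45°  [△EKS]
3. ∠EKZ = 63°  [△EZK]
4. ∠EZS = 45°  [same arc ES]
5. ∠ESZ = 63°  [same arc EZ]
6. ∠SEZ = 72°  [△EZS]

∠SEZ = 72°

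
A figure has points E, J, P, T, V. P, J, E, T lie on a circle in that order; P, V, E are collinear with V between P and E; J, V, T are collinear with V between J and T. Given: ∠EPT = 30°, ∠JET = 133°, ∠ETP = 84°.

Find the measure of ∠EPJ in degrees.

∠EPJ = 17°

1. ∠EJT = 30°  [same arc ET]
2. ∠ETJ = 17°  [△JET]
3. ∠EPJ = 17°  [same arc JE]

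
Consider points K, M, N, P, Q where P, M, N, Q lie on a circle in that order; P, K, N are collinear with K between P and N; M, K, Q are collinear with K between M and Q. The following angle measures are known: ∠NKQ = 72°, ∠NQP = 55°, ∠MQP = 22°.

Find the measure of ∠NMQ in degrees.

1. ∠MKP = 72°  [vertical angles at K]
2. ∠MNP = 22°  [same arc PM]
3. ∠MKN = 108°  [linear pair at K on PN]
4. ∠NMQ = 50°  [△MKN]

∠NMQ = 50°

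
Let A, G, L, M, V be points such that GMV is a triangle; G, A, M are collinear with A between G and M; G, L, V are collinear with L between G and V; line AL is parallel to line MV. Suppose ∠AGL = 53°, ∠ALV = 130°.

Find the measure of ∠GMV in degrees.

1. ∠ALG = 50°  [linear pair at L on GV]
2. ∠GAL = 77°  [△GAL]
3. ∠GMV = 77°  [AL∥MV, corresponding at A]

∠GMV = 77°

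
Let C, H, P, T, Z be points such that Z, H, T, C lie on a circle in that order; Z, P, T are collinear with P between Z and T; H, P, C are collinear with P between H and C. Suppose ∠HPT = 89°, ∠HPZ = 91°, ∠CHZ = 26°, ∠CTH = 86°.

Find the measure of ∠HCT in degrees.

1. ∠CPT = 91°  [vertical angles at P]
2. ∠CTZ = 26°  [same arc ZC]
3. ∠HCT = 63°  [△TPC]

∠HCT = 63°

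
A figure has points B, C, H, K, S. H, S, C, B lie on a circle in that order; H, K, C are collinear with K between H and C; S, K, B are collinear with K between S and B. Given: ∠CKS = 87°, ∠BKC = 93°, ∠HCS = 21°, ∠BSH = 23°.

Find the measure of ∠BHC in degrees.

1. ∠BKH = 87°  [vertical angles at K]
2. ∠HBS = 21°  [same arc HS]
3. ∠BHC = 72°  [△HKB]

∠BHC = 72°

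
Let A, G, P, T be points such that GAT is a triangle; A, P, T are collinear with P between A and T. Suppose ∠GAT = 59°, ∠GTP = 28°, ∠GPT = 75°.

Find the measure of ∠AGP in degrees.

1. ∠GAP = 59°  [P on ray AT]
2. ∠APG = 105°  [linear pair at P on AT]
3. ∠AGP = 16°  [△GAP]

∠AGP = 16°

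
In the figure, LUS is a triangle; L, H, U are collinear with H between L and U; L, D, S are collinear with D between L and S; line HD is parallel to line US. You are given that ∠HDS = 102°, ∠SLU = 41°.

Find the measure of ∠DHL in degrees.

1. ∠HDL = 78°  [linear pair at D on LS]
2. ∠DLH = 41°  [H on LU, D on LS]
3. ∠DHL = 61°  [△LHD]

∠DHL = 61°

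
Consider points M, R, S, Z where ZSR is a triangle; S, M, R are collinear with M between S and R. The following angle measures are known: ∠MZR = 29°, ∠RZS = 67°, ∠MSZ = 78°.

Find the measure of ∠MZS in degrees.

∠MZS = 38°

1. ∠RSZ = 78°  [M on ray SR]
2. ∠SRZ = 35°  [△ZSR]
3. ∠MRZ = 35°  [M on ray RS]
4. ∠RMZ = 116°  [△ZMR]
5. ∠SMZ = 64°  [linear pair at M on SR]
6. ∠MZS = 38°  [△ZSM]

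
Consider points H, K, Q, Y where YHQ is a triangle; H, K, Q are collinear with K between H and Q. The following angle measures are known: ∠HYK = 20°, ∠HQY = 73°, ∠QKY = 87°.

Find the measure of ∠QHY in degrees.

1. ∠HKY = 93°  [linear pair at K on HQ]
2. ∠KHY = 67°  [△YHK]
3. ∠QHY = 67°  [K on ray HQ]

∠QHY = 67°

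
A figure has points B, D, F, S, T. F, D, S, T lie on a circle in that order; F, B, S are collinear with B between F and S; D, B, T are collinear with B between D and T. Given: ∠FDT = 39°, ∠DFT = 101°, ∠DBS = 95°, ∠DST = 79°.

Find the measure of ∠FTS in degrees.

1. ∠FST = 39°  [same arc FT]
2. ∠DTF = 40°  [△FDT]
3. ∠FBT = 95°  [vertical angles at B]
4. ∠SFT = 45°  [△FBT]
5. ∠FTS = 96°  [△FST]

∠FTS = 96°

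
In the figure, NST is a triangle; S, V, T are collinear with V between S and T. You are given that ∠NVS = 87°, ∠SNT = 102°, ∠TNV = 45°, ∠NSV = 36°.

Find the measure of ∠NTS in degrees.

1. ∠NVT = 93°  [linear pair at V on ST]
2. ∠NTV = 42°  [△NVT]
3. ∠NTS = 42°  [V on ray TS]

∠NTS = 42°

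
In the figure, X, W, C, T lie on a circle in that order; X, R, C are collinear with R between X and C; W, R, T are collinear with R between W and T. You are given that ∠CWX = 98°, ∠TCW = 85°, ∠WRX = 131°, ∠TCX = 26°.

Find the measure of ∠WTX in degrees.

∠WTX = 59°

1. ∠TXW = 95°  [cyclic XWCT, opposite ∠X+∠C]
2. ∠TWX = 26°  [same arc XT]
3. ∠WTX = 59°  [△XWT]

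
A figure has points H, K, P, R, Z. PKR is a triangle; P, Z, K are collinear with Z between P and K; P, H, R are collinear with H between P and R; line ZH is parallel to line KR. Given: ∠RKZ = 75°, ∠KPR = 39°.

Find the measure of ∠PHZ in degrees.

1. ∠PKR = 75°  [Z on ray KP]
2. ∠KRP = 66°  [△PKR]
3. ∠PHZ = 66°  [ZH∥KR, corresponding at H]

∠PHZ = 66°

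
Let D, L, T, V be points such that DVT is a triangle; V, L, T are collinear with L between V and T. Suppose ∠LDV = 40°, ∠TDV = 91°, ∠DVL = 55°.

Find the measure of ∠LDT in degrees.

1. ∠DLV = 85°  [△DVL]
2. ∠DVT = 55°  [L on ray VT]
3. ∠DLT = 95°  [linear pair at L on VT]
4. ∠DTV = 34°  [△DVT]
5. ∠DTL = 34°  [L on ray TV]
6. ∠LDT = 51°  [△DLT]

∠LDT = 51°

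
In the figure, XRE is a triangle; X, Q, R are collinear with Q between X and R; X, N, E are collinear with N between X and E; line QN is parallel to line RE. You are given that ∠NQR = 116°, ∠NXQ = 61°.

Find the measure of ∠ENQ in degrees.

∠ENQ = 125°

1. ∠NQX = 64°  [linear pair at Q on XR]
2. ∠QNX = 55°  [△XQN]
3. ∠ENQ = 125°  [linear pair at N on XE]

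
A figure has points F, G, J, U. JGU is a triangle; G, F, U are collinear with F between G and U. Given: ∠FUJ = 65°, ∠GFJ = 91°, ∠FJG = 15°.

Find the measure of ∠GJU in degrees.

1. ∠GUJ = 65°  [F on ray UG]
2. ∠FGJ = 74°  [△JGF]
3. ∠JGU = 74°  [F on ray GU]
4. ∠GJU = 41°  [△JGU]

∠GJU = 41°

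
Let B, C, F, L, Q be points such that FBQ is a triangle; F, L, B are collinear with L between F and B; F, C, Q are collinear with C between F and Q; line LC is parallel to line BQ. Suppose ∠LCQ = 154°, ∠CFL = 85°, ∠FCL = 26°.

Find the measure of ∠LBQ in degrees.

1. ∠CLF = 69°  [△FLC]
2. ∠BLC = 111°  [linear pair at L on FB]
3. ∠LBQ = 69°  [LC∥BQ, co-interior at B–L]

∠LBQ = 69°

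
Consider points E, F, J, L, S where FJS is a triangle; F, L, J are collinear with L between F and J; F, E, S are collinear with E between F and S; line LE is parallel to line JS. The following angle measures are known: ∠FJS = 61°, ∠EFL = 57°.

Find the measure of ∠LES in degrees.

1. ∠ELF = 61°  [LE∥JS, corresponding at L]
2. ∠FEL = 62°  [△FLE]
3. ∠LES = 118°  [linear pair at E on FS]

∠LES = 118°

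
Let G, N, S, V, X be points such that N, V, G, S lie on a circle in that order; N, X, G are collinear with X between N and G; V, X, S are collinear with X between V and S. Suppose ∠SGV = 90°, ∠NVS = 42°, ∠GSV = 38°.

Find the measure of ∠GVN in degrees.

1. ∠SNV = 90°  [cyclic NVGS, opposite ∠N+∠G]
2. ∠NSV = 48°  [△NVS]
3. ∠GNV = 38°  [same arc VG]
4. ∠NGV = 48°  [same arc NV]
5. ∠GVN = 94°  [△NVG]

∠GVN = 94°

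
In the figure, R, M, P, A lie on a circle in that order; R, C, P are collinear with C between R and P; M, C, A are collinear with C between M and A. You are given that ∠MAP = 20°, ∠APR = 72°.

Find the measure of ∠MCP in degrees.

1. ∠MRP = 20°  [same arc MP]
2. ∠AMR = 72°  [same arc RA]
3. ∠MCR = 88°  [△RCM]
4. ∠MCP = 92°  [linear pair at C on RP]

∠MCP = 92°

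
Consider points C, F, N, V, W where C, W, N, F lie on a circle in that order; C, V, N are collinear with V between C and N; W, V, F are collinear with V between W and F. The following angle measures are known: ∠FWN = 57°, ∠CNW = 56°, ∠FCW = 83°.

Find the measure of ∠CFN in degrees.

∠CFN = 82°

1. ∠FCN = 57°  [same arc NF]
2. ∠CFW = 56°  [same arc CW]
3. ∠CWF = 41°  [△CWF]
4. ∠CNF = 41°  [same arc CF]
5. ∠CFN = 82°  [△CNF]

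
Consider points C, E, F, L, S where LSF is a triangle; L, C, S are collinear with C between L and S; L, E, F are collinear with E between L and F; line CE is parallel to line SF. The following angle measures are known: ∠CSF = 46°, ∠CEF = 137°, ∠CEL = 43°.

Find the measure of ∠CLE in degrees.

∠CLE = 91°

1. ∠FSL = 46°  [C on ray SL]
2. ∠LFS = 43°  [CE∥SF, corresponding at E]
3. ∠FLS = 91°  [△LSF]
4. ∠CLE = 91°  [C on LS, E on LF]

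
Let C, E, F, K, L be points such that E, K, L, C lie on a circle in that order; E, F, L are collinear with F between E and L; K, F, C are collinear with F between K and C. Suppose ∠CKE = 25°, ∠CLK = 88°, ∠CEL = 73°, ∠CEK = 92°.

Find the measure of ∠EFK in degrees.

∠EFK = 136°

1. ∠ECK = 63°  [△EKC]
2. ∠CKL = 73°  [same arc LC]
3. ∠ELK = 63°  [same arc EK]
4. ∠KFL = 44°  [△KFL]
5. ∠EFK = 136°  [linear pair at F on EL]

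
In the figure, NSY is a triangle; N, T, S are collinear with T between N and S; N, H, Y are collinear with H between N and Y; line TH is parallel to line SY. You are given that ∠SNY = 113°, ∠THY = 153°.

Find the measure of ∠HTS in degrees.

1. ∠HNT = 113°  [T on NS, H on NY]
2. ∠NHT = 27°  [linear pair at H on NY]
3. ∠HTN = 40°  [△NTH]
4. ∠HTS = 140°  [linear pair at T on NS]

∠HTS = 140°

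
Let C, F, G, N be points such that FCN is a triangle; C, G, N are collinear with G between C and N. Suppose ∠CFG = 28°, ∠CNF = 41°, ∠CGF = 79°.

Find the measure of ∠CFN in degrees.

∠CFN = 66°

1. ∠FCG = 73°  [△FCG]
2. ∠FCN = 73°  [G on ray CN]
3. ∠CFN = 66°  [△FCN]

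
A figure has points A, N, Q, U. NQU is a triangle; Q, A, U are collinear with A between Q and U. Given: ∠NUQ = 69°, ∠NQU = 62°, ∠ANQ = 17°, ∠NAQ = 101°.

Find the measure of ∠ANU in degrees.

∠ANU = 32°

1. ∠AUN = 69°  [A on ray UQ]
2. ∠NAU = 79°  [linear pair at A on QU]
3. ∠ANU = 32°  [△NAU]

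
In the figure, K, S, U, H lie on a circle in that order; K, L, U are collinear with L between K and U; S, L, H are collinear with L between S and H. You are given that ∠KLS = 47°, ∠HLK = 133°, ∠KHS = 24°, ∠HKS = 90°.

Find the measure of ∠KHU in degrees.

∠KHU = 91°

1. ∠HKU = 23°  [△KLH]
2. ∠HSK = 66°  [△KSH]
3. ∠HUK = 66°  [same arc KH]
4. ∠KHU = 91°  [△KUH]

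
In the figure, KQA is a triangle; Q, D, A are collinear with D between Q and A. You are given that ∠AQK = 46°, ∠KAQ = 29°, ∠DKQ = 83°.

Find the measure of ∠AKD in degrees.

∠AKD = 22°

1. ∠DQK = 46°  [D on ray QA]
2. ∠DAK = 29°  [D on ray AQ]
3. ∠KDQ = 51°  [△KQD]
4. ∠ADK = 129°  [linear pair at D on QA]
5. ∠AKD = 22°  [△KDA]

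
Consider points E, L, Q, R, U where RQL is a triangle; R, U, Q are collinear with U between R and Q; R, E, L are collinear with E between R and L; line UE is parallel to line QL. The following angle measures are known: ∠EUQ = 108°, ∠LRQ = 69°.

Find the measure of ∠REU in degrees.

1. ∠EUR = 72°  [linear pair at U on RQ]
2. ∠ERU = 69°  [U on RQ, E on RL]
3. ∠REU = 39°  [△RUE]

∠REU = 39°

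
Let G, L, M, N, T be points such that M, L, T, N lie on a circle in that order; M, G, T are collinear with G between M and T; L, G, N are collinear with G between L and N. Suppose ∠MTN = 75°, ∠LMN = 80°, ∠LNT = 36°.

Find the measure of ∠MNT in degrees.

1. ∠MLN = 75°  [same arc MN]
2. ∠NGT = 69°  [△TGN]
3. ∠LNM = 25°  [△MLN]
4. ∠MGN = 111°  [linear pair at G on MT]
5. ∠NMT = 44°  [△MGN]
6. ∠MNT = 61°  [△MTN]

∠MNT = 61°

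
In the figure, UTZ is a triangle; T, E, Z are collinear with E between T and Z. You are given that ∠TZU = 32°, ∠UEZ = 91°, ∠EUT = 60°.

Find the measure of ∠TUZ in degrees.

1. ∠TEU = 89°  [linear pair at E on TZ]
2. ∠ETU = 31°  [△UTE]
3. ∠UTZ = 31°  [E on ray TZ]
4. ∠TUZ = 117°  [△UTZ]

∠TUZ = 117°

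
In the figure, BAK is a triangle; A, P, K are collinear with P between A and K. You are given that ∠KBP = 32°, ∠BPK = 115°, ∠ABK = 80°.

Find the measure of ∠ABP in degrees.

1. ∠BKP = 33°  [△BPK]
2. ∠APB = 65°  [linear pair at P on AK]
3. ∠AKB = 33°  [P on ray KA]
4. ∠BAK = 67°  [△BAK]
5. ∠BAP = 67°  [P on ray AK]
6. ∠ABP = 48°  [△BAP]

∠ABP = 48°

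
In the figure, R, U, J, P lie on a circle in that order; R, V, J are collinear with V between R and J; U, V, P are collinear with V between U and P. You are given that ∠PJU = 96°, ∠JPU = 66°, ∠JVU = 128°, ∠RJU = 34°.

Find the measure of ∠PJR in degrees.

∠PJR = 62°

1. ∠PRU = 84°  [cyclic RUJP, opposite ∠R+∠J]
2. ∠RPU = 34°  [same arc RU]
3. ∠PUR = 62°  [△RUP]
4. ∠PJR = 62°  [same arc RP]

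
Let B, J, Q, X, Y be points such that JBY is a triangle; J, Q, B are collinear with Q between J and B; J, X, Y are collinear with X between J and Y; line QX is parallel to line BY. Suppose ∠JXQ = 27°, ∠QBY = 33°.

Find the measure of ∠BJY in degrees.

1. ∠BYJ = 27°  [QX∥BY, corresponding at X]
2. ∠JBY = 33°  [Q on ray BJ]
3. ∠BJY = 120°  [△JBY]

∠BJY = 120°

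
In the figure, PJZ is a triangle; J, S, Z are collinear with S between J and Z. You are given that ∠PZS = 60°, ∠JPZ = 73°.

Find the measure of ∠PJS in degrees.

∠PJS = 47°

1. ∠JZP = 60°  [S on ray ZJ]
2. ∠PJZ = 47°  [△PJZ]
3. ∠PJS = 47°  [S on ray JZ]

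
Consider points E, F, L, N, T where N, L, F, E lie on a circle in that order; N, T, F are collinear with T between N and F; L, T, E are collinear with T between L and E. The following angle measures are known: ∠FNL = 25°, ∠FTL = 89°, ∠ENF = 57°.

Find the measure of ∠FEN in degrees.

1. ∠FEL = 25°  [same arc LF]
2. ∠ETN = 89°  [vertical angles at T]
3. ∠ETF = 91°  [linear pair at T on NF]
4. ∠EFN = 64°  [△FTE]
5. ∠FEN = 59°  [△NFE]

∠FEN = 59°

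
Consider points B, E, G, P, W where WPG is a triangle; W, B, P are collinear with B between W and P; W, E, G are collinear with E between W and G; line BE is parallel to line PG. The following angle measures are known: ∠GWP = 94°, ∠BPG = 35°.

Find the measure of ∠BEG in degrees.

∠BEG = 129°

1. ∠GPW = 35°  [B on ray PW]
2. ∠PGW = 51°  [△WPG]
3. ∠BEW = 51°  [BE∥PG, corresponding at E]
4. ∠BEG = 129°  [linear pair at E on WG]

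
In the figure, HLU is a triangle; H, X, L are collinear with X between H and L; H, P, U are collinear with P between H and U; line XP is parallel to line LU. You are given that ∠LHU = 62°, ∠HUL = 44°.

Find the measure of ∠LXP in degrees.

∠LXP = 106°

1. ∠HLU = 74°  [△HLU]
2. ∠HXP = 74°  [XP∥LU, corresponding at X]
3. ∠LXP = 106°  [linear pair at X on HL]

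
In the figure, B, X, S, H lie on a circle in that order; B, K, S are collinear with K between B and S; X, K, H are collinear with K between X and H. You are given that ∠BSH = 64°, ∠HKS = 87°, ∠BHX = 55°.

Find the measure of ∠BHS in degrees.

∠BHS = 84°

1. ∠BKH = 93°  [linear pair at K on BS]
2. ∠HBS = 32°  [△BKH]
3. ∠BHS = 84°  [△BSH]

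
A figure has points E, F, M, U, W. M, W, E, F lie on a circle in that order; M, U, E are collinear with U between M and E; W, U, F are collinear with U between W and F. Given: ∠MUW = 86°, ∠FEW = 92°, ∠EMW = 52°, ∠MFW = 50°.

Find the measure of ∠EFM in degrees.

∠EFM = 102°

1. ∠EUF = 86°  [vertical angles at U]
2. ∠EFW = 52°  [same arc WE]
3. ∠FUM = 94°  [linear pair at U on ME]
4. ∠FEM = 42°  [△EUF]
5. ∠EMF = 36°  [△MUF]
6. ∠EFM = 102°  [△MEF]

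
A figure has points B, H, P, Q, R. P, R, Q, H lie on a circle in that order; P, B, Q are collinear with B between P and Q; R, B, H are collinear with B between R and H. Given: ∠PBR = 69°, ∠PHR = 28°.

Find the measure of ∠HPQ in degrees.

1. ∠HBQ = 69°  [vertical angles at B]
2. ∠HBP = 111°  [linear pair at B on PQ]
3. ∠HPQ = 41°  [△PBH]

∠HPQ = 41°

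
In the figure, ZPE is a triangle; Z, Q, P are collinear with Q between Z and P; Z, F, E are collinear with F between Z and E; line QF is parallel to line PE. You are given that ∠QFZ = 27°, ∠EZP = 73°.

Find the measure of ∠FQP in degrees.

∠FQP = 100°

1. ∠PEZ = 27°  [QF∥PE, corresponding at F]
2. ∠EPZ = 80°  [△ZPE]
3. ∠FQZ = 80°  [QF∥PE, corresponding at Q]
4. ∠FQP = 100°  [linear pair at Q on ZP]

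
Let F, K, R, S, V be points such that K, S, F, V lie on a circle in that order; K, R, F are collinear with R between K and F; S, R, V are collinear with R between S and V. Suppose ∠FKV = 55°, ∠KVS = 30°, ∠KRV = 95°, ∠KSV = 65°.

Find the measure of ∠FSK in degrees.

1. ∠KFV = 65°  [same arc KV]
2. ∠FVK = 60°  [△KFV]
3. ∠FSK = 120°  [cyclic KSFV, opposite ∠S+∠V]

∠FSK = 120°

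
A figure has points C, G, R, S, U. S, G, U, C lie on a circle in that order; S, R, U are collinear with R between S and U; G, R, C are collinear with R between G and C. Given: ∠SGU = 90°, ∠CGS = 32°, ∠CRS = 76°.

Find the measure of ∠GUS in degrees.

∠GUS = 46°

1. ∠SCU = 90°  [cyclic SGUC, opposite ∠G+∠C]
2. ∠CUS = 32°  [same arc SC]
3. ∠GRU = 76°  [vertical angles at R]
4. ∠CSU = 58°  [△SUC]
5. ∠CGU = 58°  [same arc UC]
6. ∠GUS = 46°  [△GRU]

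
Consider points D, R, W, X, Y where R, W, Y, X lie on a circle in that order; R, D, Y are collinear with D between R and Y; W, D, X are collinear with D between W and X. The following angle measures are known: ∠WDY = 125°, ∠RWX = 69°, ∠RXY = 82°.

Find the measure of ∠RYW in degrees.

1. ∠RDW = 55°  [linear pair at D on RY]
2. ∠WRY = 56°  [△RDW]
3. ∠RWY = 98°  [cyclic RWYX, opposite ∠W+∠X]
4. ∠RYW = 26°  [△RWY]

∠RYW = 26°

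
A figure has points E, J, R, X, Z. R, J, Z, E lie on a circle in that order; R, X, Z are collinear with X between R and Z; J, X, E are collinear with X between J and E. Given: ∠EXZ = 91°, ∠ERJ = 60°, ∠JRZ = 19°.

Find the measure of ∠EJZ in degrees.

∠EJZ = 41°

1. ∠EZJ = 120°  [cyclic RJZE, opposite ∠R+∠Z]
2. ∠JEZ = 19°  [same arc JZ]
3. ∠EJZ = 41°  [△JZE]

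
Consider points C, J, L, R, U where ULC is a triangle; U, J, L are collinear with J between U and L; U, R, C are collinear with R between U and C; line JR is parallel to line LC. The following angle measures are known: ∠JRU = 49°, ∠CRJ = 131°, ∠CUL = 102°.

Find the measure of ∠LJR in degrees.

∠LJR = 151°

1. ∠LCU = 49°  [JR∥LC, corresponding at R]
2. ∠CLU = 29°  [△ULC]
3. ∠RJU = 29°  [JR∥LC, corresponding at J]
4. ∠LJR = 151°  [linear pair at J on UL]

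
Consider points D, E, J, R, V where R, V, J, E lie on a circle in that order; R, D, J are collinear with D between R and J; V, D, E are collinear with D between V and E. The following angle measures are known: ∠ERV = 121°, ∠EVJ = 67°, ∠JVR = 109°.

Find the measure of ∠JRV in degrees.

∠JRV = 54°

1. ∠EJV = 59°  [cyclic RVJE, opposite ∠R+∠J]
2. ∠JEV = 54°  [△VJE]
3. ∠JRV = 54°  [same arc VJ]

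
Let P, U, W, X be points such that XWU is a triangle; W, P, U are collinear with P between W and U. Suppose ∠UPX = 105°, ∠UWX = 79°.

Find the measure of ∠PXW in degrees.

1. ∠WPX = 75°  [linear pair at P on WU]
2. ∠PWX = 79°  [P on ray WU]
3. ∠PXW = 26°  [△XWP]

∠PXW = 26°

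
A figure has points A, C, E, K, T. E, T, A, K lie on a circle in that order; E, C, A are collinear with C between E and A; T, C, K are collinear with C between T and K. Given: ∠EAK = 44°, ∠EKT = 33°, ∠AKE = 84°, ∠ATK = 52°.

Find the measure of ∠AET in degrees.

1. ∠EAT = 33°  [same arc ET]
2. ∠ATE = 96°  [cyclic ETAK, opposite ∠T+∠K]
3. ∠AET = 51°  [△ETA]

∠AET = 51°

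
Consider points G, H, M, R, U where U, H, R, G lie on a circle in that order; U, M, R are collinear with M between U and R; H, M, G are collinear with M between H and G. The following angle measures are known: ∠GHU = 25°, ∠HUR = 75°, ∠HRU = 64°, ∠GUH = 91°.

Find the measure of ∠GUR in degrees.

∠GUR = 16°

1. ∠HGR = 75°  [same arc HR]
2. ∠GRH = 89°  [cyclic UHRG, opposite ∠U+∠R]
3. ∠GHR = 16°  [△HRG]
4. ∠GUR = 16°  [same arc RG]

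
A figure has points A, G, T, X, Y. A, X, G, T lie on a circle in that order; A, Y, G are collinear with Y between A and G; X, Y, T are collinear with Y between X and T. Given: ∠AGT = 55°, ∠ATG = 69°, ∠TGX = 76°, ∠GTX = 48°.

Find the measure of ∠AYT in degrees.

1. ∠AXT = 55°  [same arc AT]
2. ∠GAT = 56°  [△AGT]
3. ∠TAX = 104°  [cyclic AXGT, opposite ∠A+∠G]
4. ∠ATX = 21°  [△AXT]
5. ∠AYT = 103°  [△AYT]

∠AYT = 103°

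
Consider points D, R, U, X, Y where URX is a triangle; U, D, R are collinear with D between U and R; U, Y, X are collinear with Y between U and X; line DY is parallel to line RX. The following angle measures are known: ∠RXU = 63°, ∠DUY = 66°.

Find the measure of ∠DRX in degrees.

∠DRX = 51°

1. ∠DYU = 63°  [DY∥RX, corresponding at Y]
2. ∠UDY = 51°  [△UDY]
3. ∠RDY = 129°  [linear pair at D on UR]
4. ∠DRX = 51°  [DY∥RX, co-interior at R–D]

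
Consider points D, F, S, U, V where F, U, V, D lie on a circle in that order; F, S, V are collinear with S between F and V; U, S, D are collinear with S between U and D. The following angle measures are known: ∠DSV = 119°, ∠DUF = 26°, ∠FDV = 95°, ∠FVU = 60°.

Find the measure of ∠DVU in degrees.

1. ∠DVF = 26°  [same arc FD]
2. ∠DFV = 59°  [△FVD]
3. ∠UDV = 35°  [△VSD]
4. ∠DUV = 59°  [same arc VD]
5. ∠DVU = 86°  [△UVD]

∠DVU = 86°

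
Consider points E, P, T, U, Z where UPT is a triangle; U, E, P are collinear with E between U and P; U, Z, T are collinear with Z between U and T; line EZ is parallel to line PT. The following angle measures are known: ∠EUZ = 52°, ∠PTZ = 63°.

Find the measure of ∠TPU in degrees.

1. ∠PUT = 52°  [E on UP, Z on UT]
2. ∠PTU = 63°  [Z on ray TU]
3. ∠TPU = 65°  [△UPT]

∠TPU = 65°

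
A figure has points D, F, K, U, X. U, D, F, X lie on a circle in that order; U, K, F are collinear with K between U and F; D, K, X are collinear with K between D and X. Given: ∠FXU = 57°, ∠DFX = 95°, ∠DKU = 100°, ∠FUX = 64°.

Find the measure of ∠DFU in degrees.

∠DFU = 36°

1. ∠DKF = 80°  [linear pair at K on UF]
2. ∠FDX = 64°  [same arc FX]
3. ∠DFU = 36°  [△DKF]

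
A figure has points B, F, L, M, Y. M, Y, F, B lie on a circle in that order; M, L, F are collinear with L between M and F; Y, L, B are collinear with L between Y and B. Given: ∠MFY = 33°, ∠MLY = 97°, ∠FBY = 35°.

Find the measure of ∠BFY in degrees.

1. ∠FLY = 83°  [linear pair at L on MF]
2. ∠BYF = 64°  [△YLF]
3. ∠BFY = 81°  [△YFB]

∠BFY = 81°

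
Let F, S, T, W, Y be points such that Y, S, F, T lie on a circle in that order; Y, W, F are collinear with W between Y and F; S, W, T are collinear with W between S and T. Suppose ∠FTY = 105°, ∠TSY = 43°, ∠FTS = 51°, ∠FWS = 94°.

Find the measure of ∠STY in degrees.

1. ∠TFY = 43°  [same arc YT]
2. ∠TWY = 94°  [vertical angles at W]
3. ∠FYT = 32°  [△YFT]
4. ∠STY = 54°  [△YWT]

∠STY = 54°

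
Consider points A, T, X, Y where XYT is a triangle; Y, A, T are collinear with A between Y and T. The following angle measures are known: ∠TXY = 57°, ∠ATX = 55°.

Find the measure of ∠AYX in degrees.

1. ∠XTY = 55°  [A on ray TY]
2. ∠TYX = 68°  [△XYT]
3. ∠AYX = 68°  [A on ray YT]

∠AYX = 68°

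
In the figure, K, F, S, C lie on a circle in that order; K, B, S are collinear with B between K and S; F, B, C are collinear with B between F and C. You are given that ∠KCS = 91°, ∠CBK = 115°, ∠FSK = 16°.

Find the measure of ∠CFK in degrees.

∠CFK = 40°

1. ∠KFS = 89°  [cyclic KFSC, opposite ∠F+∠C]
2. ∠FBS = 115°  [vertical angles at B]
3. ∠FKS = 75°  [△KFS]
4. ∠FBK = 65°  [linear pair at B on KS]
5. ∠CFK = 40°  [△KBF]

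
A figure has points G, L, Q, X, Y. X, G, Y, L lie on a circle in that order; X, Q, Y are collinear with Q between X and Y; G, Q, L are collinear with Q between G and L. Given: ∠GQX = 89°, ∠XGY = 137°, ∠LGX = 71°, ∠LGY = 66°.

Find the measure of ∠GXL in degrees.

∠GXL = 86°

1. ∠GXY = 20°  [△XQG]
2. ∠GYX = 23°  [△XGY]
3. ∠GLX = 23°  [same arc XG]
4. ∠GXL = 86°  [△XGL]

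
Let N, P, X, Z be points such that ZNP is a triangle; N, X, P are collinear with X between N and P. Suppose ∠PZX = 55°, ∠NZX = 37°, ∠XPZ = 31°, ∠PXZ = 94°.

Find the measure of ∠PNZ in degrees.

1. ∠NXZ = 86°  [linear pair at X on NP]
2. ∠XNZ = 57°  [△ZNX]
3. ∠PNZ = 57°  [X on ray NP]

∠PNZ = 57°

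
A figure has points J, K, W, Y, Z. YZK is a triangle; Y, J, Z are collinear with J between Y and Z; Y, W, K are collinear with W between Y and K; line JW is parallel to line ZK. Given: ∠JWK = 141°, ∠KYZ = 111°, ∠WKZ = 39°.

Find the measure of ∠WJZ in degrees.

1. ∠JWY = 39°  [linear pair at W on YK]
2. ∠JYW = 111°  [J on YZ, W on YK]
3. ∠WJY = 30°  [△YJW]
4. ∠WJZ = 150°  [linear pair at J on YZ]

∠WJZ = 150°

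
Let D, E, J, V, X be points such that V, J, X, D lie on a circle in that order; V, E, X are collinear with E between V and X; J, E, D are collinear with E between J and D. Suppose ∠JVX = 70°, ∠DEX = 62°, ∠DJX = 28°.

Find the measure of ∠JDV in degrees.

∠JDV = 34°

1. ∠DEV = 118°  [linear pair at E on VX]
2. ∠DVX = 28°  [same arc XD]
3. ∠JDV = 34°  [△VED]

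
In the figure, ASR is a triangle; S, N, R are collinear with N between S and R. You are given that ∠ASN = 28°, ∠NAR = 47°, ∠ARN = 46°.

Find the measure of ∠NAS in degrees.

∠NAS = 59°

1. ∠ANR = 87°  [△ANR]
2. ∠ANS = 93°  [linear pair at N on SR]
3. ∠NAS = 59°  [△ASN]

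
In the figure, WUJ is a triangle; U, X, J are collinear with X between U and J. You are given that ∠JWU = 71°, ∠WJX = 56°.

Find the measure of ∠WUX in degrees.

1. ∠UJW = 56°  [X on ray JU]
2. ∠JUW = 53°  [△WUJ]
3. ∠WUX = 53°  [X on ray UJ]

∠WUX = 53°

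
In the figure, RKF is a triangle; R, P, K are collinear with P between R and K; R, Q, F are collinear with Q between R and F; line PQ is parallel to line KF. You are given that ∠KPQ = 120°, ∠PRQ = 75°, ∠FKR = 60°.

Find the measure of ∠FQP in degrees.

1. ∠QPR = 60°  [linear pair at P on RK]
2. ∠PQR = 45°  [△RPQ]
3. ∠FQP = 135°  [linear pair at Q on RF]

∠FQP = 135°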